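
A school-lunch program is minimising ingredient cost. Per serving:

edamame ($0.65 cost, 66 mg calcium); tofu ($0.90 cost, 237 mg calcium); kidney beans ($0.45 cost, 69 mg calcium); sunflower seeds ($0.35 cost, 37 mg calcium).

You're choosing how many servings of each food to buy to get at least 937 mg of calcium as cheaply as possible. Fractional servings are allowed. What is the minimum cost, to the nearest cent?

$3.56

Cost per mg of calcium: tofu $0.0038, kidney beans $0.0065, sunflower seeds $0.0095, edamame $0.0098.
With no serving limits, use only tofu: 937 mg / 237 mg = 3.954 servings × $0.90 = $3.56.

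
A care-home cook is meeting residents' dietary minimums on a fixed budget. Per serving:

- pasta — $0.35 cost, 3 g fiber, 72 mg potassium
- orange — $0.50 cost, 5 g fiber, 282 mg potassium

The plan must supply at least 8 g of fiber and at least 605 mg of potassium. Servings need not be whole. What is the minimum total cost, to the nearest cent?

At the optimum either one food covers both requirements or two foods hit both targets exactly; no other combination can be cheaper.
pasta only: max(8/3, 605/72) = 8.403 servings → $2.94.
orange only: max(8/5, 605/282) = 2.145 servings → $1.07.
pasta + orange: the both-tight solution has a negative serving — not a feasible corner.
So the least-cost plan costs $1.07.

$1.07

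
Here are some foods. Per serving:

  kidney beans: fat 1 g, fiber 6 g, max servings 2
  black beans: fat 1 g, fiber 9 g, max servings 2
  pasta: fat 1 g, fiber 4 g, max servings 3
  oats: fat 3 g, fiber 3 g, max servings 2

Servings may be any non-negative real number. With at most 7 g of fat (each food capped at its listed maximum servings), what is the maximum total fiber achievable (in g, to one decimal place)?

42.0 g

Fiber per g fat: black beans 9, kidney beans 6, pasta 4, oats 1.
Take 2 servings of black beans: uses 2 g fat, +18.0 g fiber (running total 18.0 g).
Take 2 servings of kidney beans: uses 2 g fat, +12.0 g fiber (running total 30.0 g).
Take 3 servings of pasta: uses 3 g fat, +12.0 g fiber (running total 42.0 g).
Filling greedily by fiber-per-g fat is optimal for one linear limit, giving 42.0 g.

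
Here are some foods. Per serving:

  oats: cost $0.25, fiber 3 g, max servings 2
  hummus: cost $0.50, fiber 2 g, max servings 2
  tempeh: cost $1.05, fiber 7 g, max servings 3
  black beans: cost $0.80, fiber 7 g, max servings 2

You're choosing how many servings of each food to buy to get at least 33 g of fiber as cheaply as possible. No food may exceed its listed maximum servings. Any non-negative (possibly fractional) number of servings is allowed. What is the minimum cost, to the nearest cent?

Cost per g of fiber: oats $0.0833, black beans $0.1143, tempeh $0.1500, hummus $0.2500.
Take 2 servings of oats: +6.0 g fiber for $0.50 (total $0.50, still need 27.0 g).
Take 2 servings of black beans: +14.0 g fiber for $1.60 (total $2.10, still need 13.0 g).
Take 1.857 servings of tempeh: +13.0 g fiber for $1.95 (total $4.05, still need 0.0 g).
Greedy by cheapest-per-g is optimal for a single linear constraint, so the minimum cost is $4.05.

$4.05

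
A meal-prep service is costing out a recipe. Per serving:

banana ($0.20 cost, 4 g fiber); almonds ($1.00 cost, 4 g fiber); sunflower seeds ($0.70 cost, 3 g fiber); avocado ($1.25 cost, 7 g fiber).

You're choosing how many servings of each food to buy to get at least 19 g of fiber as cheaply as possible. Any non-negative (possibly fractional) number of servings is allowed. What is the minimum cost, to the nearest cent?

Cost per g of fiber: banana $0.0500, avocado $0.1786, sunflower seeds $0.2333, almonds $0.2500.
With no serving limits, use only banana: 19 g / 4 g = 4.75 servings × $0.20 = $0.95.

$0.95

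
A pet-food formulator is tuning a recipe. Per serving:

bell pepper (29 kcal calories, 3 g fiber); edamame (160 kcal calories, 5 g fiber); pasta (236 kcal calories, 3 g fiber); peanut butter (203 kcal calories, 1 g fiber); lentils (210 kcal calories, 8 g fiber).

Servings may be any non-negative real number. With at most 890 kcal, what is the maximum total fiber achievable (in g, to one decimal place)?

Fiber per kcal: bell pepper 0.1034, lentils 0.0381, edamame 0.03125, pasta 0.01271, peanut butter 0.004926.
With no serving limits, spend the whole calories allowance on bell pepper: 890 kcal / 29 kcal × 3 g = 92.1 g.

92.1 g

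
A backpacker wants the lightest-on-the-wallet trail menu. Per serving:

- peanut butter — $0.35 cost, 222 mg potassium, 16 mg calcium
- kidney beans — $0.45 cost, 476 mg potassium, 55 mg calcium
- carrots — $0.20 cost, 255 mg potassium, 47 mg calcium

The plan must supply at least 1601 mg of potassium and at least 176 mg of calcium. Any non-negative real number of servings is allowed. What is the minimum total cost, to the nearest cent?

At the optimum either one food covers both requirements or two foods hit both targets exactly; no other combination can be cheaper.
peanut butter only: max(1601/222, 176/16) = 11 servings → $3.85.
kidney beans only: max(1601/476, 176/55) = 3.363 servings → $1.51.
carrots only: max(1601/255, 176/47) = 6.278 servings → $1.26.
peanut butter + kidney beans with both tight: 0.9314 servings and 2.929 servings → $1.64.
peanut butter + carrots with both tight: 4.779 servings and 2.118 servings → $2.10.
kidney beans + carrots with both targets exact would need a negative amount; discard.
The minimum over all feasible corners is $1.26.

$1.26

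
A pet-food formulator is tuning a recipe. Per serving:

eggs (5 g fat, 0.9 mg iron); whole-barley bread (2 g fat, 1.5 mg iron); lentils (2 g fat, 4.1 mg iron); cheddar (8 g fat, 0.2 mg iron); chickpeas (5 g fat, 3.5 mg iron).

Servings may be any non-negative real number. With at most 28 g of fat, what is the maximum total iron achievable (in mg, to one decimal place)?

Iron per g fat: lentils 2.05, whole-barley bread 0.75, chickpeas 0.7, eggs 0.18, cheddar 0.025.
With no serving limits, spend the whole fat allowance on lentils: 28 g / 2 g × 4.1 mg = 57.4 mg.

57.4 mg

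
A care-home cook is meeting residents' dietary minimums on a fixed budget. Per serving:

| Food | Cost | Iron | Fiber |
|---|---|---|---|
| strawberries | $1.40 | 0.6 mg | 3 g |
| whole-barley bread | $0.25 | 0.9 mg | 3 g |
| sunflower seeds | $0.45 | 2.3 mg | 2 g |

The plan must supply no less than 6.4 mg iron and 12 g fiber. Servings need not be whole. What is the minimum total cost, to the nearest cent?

With two linear requirements the optimum uses one or two foods; enumerate the corners.
strawberries only: max(6.4/0.6, 12/3) = 10.67 servings → $14.93.
whole-barley bread only: max(6.4/0.9, 12/3) = 7.111 servings → $1.78.
sunflower seeds only: max(6.4/2.3, 12/2) = 6 servings → $2.70.
strawberries + whole-barley bread: the both-tight solution has a negative serving — not a feasible corner.
strawberries + sunflower seeds with both tight: 2.596 servings and 2.105 servings → $4.58.
whole-barley bread + sunflower seeds with both tight: 2.902 servings and 1.647 servings → $1.47.
The minimum over all feasible corners is $1.47.

$1.47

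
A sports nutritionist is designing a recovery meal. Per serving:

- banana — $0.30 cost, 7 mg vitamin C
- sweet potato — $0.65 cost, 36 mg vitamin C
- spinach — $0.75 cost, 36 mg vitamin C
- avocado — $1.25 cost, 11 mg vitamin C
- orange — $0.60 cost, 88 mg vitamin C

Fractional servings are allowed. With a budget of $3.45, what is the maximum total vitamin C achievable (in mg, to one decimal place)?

Vitamin C per dollar: orange 146.7, sweet potato 55.38, spinach 48, banana 23.33, avocado 8.8.
With no serving limits, spend the whole cost allowance on orange: $3.45 / $0.60 × 88 mg = 506.0 mg.

506.0 mg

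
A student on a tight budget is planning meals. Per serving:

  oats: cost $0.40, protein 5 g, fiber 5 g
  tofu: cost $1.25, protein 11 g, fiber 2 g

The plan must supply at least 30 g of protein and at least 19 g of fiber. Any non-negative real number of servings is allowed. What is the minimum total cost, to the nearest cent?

$2.40

Two binding constraints pin down two serving amounts, so the optimal mix uses at most two foods. The candidates are each food alone (scaled to the tighter of protein/fiber) and each pair with both constraints tight.
oats only: max(30/5, 19/5) = 6 servings → $2.40.
tofu only: max(30/11, 19/2) = 9.5 servings → $11.88.
oats + tofu with both tight: 3.311 servings and 1.222 servings → $2.85.
So the least-cost plan costs $2.40.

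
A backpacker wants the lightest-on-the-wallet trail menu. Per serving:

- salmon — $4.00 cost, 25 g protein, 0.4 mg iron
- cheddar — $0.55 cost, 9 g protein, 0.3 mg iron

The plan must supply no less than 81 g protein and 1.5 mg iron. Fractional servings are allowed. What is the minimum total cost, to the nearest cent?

Two binding constraints pin down two serving amounts, so the optimal mix uses at most two foods. The candidates are each food alone (scaled to the tighter of protein/iron) and each pair with both constraints tight.
salmon only: max(81/25, 1.5/0.4) = 3.75 servings → $15.00.
cheddar only: max(81/9, 1.5/0.3) = 9 servings → $4.95.
salmon + cheddar with both tight: 2.769 servings and 1.308 servings → $11.80.
So the least-cost plan costs $4.95.

$4.95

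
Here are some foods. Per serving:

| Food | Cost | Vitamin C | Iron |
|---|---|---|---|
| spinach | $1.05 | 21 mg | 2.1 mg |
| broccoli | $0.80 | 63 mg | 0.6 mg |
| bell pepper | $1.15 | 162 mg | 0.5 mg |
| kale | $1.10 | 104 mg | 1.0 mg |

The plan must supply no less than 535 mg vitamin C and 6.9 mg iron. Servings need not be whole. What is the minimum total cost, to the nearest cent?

$6.12

spinach only: max(535/21, 6.9/2.1) = 25.48 servings → $26.75.
broccoli only: max(535/63, 6.9/0.6) = 11.5 servings → $9.20.
bell pepper only: max(535/162, 6.9/0.5) = 13.8 servings → $15.87.
kale only: max(535/104, 6.9/1.0) = 6.9 servings → $7.59.
spinach + broccoli with both tight: 0.9499 servings and 8.175 servings → $7.54.
spinach + bell pepper with both tight: 2.579 servings and 2.968 servings → $6.12.
spinach + kale with both tight: 0.925 servings and 4.957 servings → $6.42.
broccoli + bell pepper with both targets exact would need a negative amount; discard.
broccoli + kale: intersection lies outside the first quadrant.
bell pepper + kale: the both-tight solution has a negative serving — not a feasible corner.
The minimum over all feasible corners is $6.12.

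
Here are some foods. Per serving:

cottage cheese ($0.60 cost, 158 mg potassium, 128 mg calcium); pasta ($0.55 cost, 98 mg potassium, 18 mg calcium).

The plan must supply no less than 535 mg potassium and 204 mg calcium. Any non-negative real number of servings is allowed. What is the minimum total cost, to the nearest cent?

A basic optimal solution has at most two foods positive. Try each food alone and each pair with both targets met exactly.
cottage cheese only: max(535/158, 204/128) = 3.386 servings → $2.03.
pasta only: max(535/98, 204/18) = 11.33 servings → $6.23.
cottage cheese + pasta with both tight: 1.068 servings and 3.737 servings → $2.70.
The minimum over all feasible corners is $2.03.

$2.03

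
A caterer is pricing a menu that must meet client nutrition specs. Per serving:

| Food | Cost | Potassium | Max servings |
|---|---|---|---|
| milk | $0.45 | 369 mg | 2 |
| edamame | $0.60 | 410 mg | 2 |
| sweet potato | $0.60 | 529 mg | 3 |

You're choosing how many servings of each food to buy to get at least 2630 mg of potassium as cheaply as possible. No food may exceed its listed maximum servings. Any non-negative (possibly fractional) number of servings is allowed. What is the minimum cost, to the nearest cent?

$3.15

Cost per mg of potassium: sweet potato $0.0011, milk $0.0012, edamame $0.0015.
Take 3 servings of sweet potato: +1587.0 mg potassium for $1.80 (total $1.80, still need 1043.0 mg).
Take 2 servings of milk: +738.0 mg potassium for $0.90 (total $2.70, still need 305.0 mg).
Take 0.7439 servings of edamame: +305.0 mg potassium for $0.45 (total $3.15, still need 0.0 mg).
Greedy by cheapest-per-mg is optimal for a single linear constraint, so the minimum cost is $3.15.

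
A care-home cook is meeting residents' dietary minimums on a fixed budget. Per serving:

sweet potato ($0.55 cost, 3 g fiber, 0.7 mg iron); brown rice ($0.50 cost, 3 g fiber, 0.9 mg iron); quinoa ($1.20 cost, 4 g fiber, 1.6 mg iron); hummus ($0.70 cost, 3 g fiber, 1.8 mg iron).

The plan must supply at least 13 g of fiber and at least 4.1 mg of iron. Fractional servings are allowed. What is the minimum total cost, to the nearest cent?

$2.21

Minimising a linear cost over {fiber ≥ 13, iron ≥ 4.1, servings ≥ 0} — the optimum is at a vertex, using one or two foods.
sweet potato only: max(13/3, 4.1/0.7) = 5.857 servings → $3.22.
brown rice only: max(13/3, 4.1/0.9) = 4.556 servings → $2.28.
quinoa only: max(13/4, 4.1/1.6) = 3.25 servings → $3.90.
hummus only: max(13/3, 4.1/1.8) = 4.333 servings → $3.03.
sweet potato + brown rice: the both-tight solution has a negative serving — not a feasible corner.
sweet potato + quinoa with both tight: 2.2 servings and 1.6 servings → $3.13.
sweet potato + hummus with both tight: 3.364 servings and 0.9697 servings → $2.53.
brown rice + quinoa with both tight: 3.667 servings and 0.5 servings → $2.43.
brown rice + hummus with both tight: 4.111 servings and 0.2222 servings → $2.21.
quinoa + hummus with both targets exact would need a negative amount; discard.
Cheapest feasible corner: $2.21.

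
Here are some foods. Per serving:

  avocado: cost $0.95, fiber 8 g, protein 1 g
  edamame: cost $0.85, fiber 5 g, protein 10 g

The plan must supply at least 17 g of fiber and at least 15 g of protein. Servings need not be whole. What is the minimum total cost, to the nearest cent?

This is a tiny linear program; its minimum lies at a vertex of the feasible set. List the vertices and price them.
avocado only: max(17/8, 15/1) = 15 servings → $14.25.
edamame only: max(17/5, 15/10) = 3.4 servings → $2.89.
avocado + edamame with both tight: 1.267 servings and 1.373 servings → $2.37.
Cheapest feasible corner: $2.37.

$2.37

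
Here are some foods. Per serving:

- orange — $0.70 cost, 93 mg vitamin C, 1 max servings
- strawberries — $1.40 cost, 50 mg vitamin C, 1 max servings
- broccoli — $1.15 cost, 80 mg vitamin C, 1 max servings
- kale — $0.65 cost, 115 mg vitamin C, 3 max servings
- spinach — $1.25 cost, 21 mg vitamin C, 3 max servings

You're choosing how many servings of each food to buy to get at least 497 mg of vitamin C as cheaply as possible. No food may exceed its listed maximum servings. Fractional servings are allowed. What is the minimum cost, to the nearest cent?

Cost per mg of vitamin C: kale $0.0057, orange $0.0075, broccoli $0.0144, strawberries $0.0280, spinach $0.0595.
Take 3 servings of kale: +345.0 mg vitamin C for $1.95 (total $1.95, still need 152.0 mg).
Take 1 serving of orange: +93.0 mg vitamin C for $0.70 (total $2.65, still need 59.0 mg).
Take 0.7375 servings of broccoli: +59.0 mg vitamin C for $0.85 (total $3.50, still need 0.0 mg).
Filling from the cheapest source first is optimal under one linear minimum: $3.50.

$3.50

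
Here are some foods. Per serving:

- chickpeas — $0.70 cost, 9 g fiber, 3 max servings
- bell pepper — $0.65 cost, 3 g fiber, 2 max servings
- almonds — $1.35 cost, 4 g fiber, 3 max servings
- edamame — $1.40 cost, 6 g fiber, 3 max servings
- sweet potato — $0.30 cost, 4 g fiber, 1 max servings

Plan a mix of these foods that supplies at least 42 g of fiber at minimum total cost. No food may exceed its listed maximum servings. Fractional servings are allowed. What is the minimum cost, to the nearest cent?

$4.87

Cost per g of fiber: sweet potato $0.0750, chickpeas $0.0778, bell pepper $0.2167, edamame $0.2333, almonds $0.3375.
Take 1 serving of sweet potato: +4.0 g fiber for $0.30 (total $0.30, still need 38.0 g).
Take 3 servings of chickpeas: +27.0 g fiber for $2.10 (total $2.40, still need 11.0 g).
Take 2 servings of bell pepper: +6.0 g fiber for $1.30 (total $3.70, still need 5.0 g).
Take 0.8333 servings of edamame: +5.0 g fiber for $1.17 (total $4.87, still need 0.0 g).
Filling from the cheapest source first is optimal under one linear minimum: $4.87.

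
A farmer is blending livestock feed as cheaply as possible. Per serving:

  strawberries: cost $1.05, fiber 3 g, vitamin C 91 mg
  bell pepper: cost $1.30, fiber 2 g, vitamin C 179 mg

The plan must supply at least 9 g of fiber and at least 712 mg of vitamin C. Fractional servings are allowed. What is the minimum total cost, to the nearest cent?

Check every corner: each single food scaled to meet both minima, and each pair solved so both constraints bind.
strawberries only: max(9/3, 712/91) = 7.824 servings → $8.22.
bell pepper only: max(9/2, 712/179) = 4.5 servings → $5.85.
strawberries + bell pepper with both tight: 0.5268 servings and 3.71 servings → $5.38.
The minimum over all feasible corners is $5.38.

$5.38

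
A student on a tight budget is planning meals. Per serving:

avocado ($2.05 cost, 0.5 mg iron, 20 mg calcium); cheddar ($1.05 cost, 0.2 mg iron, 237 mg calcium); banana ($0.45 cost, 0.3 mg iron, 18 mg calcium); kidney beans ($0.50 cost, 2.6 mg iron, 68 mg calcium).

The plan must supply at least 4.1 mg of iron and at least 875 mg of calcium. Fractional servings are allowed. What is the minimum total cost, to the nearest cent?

$4.14

With two linear requirements the optimum uses one or two foods; enumerate the corners.
avocado only: max(4.1/0.5, 875/20) = 43.75 servings → $89.69.
cheddar only: max(4.1/0.2, 875/237) = 20.5 servings → $21.52.
banana only: max(4.1/0.3, 875/18) = 48.61 servings → $21.88.
kidney beans only: max(4.1/2.6, 875/68) = 12.87 servings → $6.43.
avocado + cheddar with both tight: 6.958 servings and 3.105 servings → $17.52.
avocado + banana with both targets exact would need a negative amount; discard.
avocado + kidney beans: intersection lies outside the first quadrant.
cheddar + banana with both tight: 2.796 servings and 11.8 servings → $8.25.
cheddar + kidney beans with both tight: 3.313 servings and 1.322 servings → $4.14.
banana + kidney beans with both targets exact would need a negative amount; discard.
Cheapest feasible corner: $4.14.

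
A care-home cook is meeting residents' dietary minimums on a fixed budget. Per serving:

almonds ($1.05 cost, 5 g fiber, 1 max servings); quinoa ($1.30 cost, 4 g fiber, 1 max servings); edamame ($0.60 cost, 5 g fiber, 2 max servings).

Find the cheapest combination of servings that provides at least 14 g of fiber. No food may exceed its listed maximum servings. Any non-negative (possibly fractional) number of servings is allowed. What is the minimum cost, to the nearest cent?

Cost per g of fiber: edamame $0.1200, almonds $0.2100, quinoa $0.3250.
Take 2 servings of edamame: +10.0 g fiber for $1.20 (total $1.20, still need 4.0 g).
Take 0.8 servings of almonds: +4.0 g fiber for $0.84 (total $2.04, still need 0.0 g).
Filling from the cheapest source first is optimal under one linear minimum: $2.04.

$2.04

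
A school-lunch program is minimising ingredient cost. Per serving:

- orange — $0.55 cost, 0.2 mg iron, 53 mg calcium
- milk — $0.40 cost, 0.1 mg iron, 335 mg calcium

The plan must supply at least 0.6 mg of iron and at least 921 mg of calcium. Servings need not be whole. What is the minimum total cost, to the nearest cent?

$1.96

Check every corner: each single food scaled to meet both minima, and each pair solved so both constraints bind.
orange only: max(0.6/0.2, 921/53) = 17.38 servings → $9.56.
milk only: max(0.6/0.1, 921/335) = 6 servings → $2.40.
orange + milk with both tight: 1.765 servings and 2.47 servings → $1.96.
The minimum over all feasible corners is $1.96.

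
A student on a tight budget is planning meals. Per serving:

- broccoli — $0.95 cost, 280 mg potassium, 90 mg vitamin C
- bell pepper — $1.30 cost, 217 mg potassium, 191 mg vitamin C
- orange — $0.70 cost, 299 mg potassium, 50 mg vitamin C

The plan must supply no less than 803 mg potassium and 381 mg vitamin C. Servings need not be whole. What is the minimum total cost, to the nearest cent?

$3.14

This is a tiny linear program; its minimum lies at a vertex of the feasible set. List the vertices and price them.
broccoli only: max(803/280, 381/90) = 4.233 servings → $4.02.
bell pepper only: max(803/217, 381/191) = 3.7 servings → $4.81.
orange only: max(803/299, 381/50) = 7.62 servings → $5.33.
broccoli + bell pepper with both tight: 2.082 servings and 1.014 servings → $3.30.
broccoli + orange: the both-tight solution has a negative serving — not a feasible corner.
bell pepper + orange with both tight: 1.595 servings and 1.528 servings → $3.14.
The minimum over all feasible corners is $3.14.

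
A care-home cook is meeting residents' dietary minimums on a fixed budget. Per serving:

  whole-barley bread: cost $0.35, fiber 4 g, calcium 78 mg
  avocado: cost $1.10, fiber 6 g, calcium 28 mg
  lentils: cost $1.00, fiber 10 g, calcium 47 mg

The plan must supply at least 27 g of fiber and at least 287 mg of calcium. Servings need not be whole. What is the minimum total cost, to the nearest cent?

$2.36

Check every corner: each single food scaled to meet both minima, and each pair solved so both constraints bind.
whole-barley bread only: max(27/4, 287/78) = 6.75 servings → $2.36.
avocado only: max(27/6, 287/28) = 10.25 servings → $11.28.
lentils only: max(27/10, 287/47) = 6.106 servings → $6.11.
whole-barley bread + avocado with both tight: 2.713 servings and 2.691 servings → $3.91.
whole-barley bread + lentils with both tight: 2.704 servings and 1.618 servings → $2.56.
avocado + lentils: intersection lies outside the first quadrant.
The minimum over all feasible corners is $2.36.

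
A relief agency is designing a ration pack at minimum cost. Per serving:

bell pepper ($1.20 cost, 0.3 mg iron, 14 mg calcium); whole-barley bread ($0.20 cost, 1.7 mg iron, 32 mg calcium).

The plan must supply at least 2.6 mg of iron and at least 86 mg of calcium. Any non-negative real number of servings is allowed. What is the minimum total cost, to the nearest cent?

$0.54

Check every corner: each single food scaled to meet both minima, and each pair solved so both constraints bind.
bell pepper only: max(2.6/0.3, 86/14) = 8.667 servings → $10.40.
whole-barley bread only: max(2.6/1.7, 86/32) = 2.688 servings → $0.54.
bell pepper + whole-barley bread with both tight: 4.437 servings and 0.7465 servings → $5.47.
The minimum over all feasible corners is $0.54.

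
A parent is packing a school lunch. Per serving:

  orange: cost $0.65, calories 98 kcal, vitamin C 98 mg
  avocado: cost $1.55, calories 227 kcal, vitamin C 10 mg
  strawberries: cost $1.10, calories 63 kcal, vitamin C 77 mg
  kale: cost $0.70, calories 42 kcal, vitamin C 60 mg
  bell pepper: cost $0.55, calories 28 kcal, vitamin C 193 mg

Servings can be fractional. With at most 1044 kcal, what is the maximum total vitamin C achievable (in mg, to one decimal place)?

7196.1 mg

Vitamin C per kcal: bell pepper 6.893, kale 1.429, strawberries 1.222, orange 1, avocado 0.04405.
With no serving limits, spend the whole calories allowance on bell pepper: 1044 kcal / 28 kcal × 193 mg = 7196.1 mg.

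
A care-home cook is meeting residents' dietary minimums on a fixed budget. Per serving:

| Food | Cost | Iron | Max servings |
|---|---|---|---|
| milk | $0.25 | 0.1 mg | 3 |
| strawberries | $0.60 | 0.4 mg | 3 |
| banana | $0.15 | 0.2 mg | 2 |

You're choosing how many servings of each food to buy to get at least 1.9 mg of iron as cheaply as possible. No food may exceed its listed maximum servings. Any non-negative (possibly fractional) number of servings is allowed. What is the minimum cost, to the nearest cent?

Cost per mg of iron: banana $0.7500, strawberries $1.5000, milk $2.5000.
Take 2 servings of banana: +0.4 mg iron for $0.30 (total $0.30, still need 1.5 mg).
Take 3 servings of strawberries: +1.2 mg iron for $1.80 (total $2.10, still need 0.3 mg).
Take 3 servings of milk: +0.3 mg iron for $0.75 (total $2.85, still need 0.0 mg).
Filling from the cheapest source first is optimal under one linear minimum: $2.85.

$2.85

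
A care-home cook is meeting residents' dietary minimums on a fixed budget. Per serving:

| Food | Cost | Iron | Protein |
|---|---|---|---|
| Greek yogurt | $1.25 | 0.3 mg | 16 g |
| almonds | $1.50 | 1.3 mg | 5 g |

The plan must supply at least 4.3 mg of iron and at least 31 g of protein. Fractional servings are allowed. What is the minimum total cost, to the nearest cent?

$5.84

Check every corner: each single food scaled to meet both minima, and each pair solved so both constraints bind.
Greek yogurt only: max(4.3/0.3, 31/16) = 14.33 servings → $17.92.
almonds only: max(4.3/1.3, 31/5) = 6.2 servings → $9.30.
Greek yogurt + almonds with both tight: 0.9741 servings and 3.083 servings → $5.84.
Cheapest feasible corner: $5.84.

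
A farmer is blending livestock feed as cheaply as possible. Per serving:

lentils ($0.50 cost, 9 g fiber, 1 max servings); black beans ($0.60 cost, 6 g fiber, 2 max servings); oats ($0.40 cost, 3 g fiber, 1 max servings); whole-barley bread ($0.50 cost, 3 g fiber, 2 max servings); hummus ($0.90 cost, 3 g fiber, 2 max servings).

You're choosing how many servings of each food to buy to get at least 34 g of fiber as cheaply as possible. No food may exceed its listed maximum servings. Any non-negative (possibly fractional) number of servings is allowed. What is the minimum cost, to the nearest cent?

Cost per g of fiber: lentils $0.0556, black beans $0.1000, oats $0.1333, whole-barley bread $0.1667, hummus $0.3000.
Take 1 serving of lentils: +9.0 g fiber for $0.50 (total $0.50, still need 25.0 g).
Take 2 servings of black beans: +12.0 g fiber for $1.20 (total $1.70, still need 13.0 g).
Take 1 serving of oats: +3.0 g fiber for $0.40 (total $2.10, still need 10.0 g).
Take 2 servings of whole-barley bread: +6.0 g fiber for $1.00 (total $3.10, still need 4.0 g).
Take 1.333 servings of hummus: +4.0 g fiber for $1.20 (total $4.30, still need 0.0 g).
Greedy by cheapest-per-g is optimal for a single linear constraint, so the minimum cost is $4.30.

$4.30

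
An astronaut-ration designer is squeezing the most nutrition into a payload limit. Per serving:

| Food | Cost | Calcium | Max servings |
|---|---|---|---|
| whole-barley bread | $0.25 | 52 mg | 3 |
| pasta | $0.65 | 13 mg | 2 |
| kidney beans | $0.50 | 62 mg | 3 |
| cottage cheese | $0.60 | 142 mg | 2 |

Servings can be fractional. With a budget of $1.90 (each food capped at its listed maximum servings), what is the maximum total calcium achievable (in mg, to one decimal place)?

429.6 mg

Calcium per dollar: cottage cheese 236.7, whole-barley bread 208, kidney beans 124, pasta 20.
Take 2 servings of cottage cheese: spends $1.20, +284.0 mg calcium (running total 284.0 mg).
Take 2.8 servings of whole-barley bread: spends $0.70, +145.6 mg calcium (running total 429.6 mg).
Filling greedily by calcium-per-dollar is optimal for one linear limit, giving 429.6 mg.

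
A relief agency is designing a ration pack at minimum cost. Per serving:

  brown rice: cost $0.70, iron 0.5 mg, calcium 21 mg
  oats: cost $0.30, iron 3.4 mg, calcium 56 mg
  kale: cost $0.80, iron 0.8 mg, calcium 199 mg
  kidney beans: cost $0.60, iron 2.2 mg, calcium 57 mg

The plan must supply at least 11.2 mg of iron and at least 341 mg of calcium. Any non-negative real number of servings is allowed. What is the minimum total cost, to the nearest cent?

$1.60

At the optimum either one food covers both requirements or two foods hit both targets exactly; no other combination can be cheaper.
brown rice only: max(11.2/0.5, 341/21) = 22.4 servings → $15.68.
oats only: max(11.2/3.4, 341/56) = 6.089 servings → $1.83.
kale only: max(11.2/0.8, 341/199) = 14 servings → $11.20.
kidney beans only: max(11.2/2.2, 341/57) = 5.982 servings → $3.59.
brown rice + oats with both tight: 12.26 servings and 1.491 servings → $9.03.
brown rice + kale: intersection lies outside the first quadrant.
brown rice + kidney beans with both tight: 6.316 servings and 3.655 servings → $6.61.
oats + kale with both tight: 3.096 servings and 0.8424 servings → $1.60.
oats + kidney beans with both targets exact would need a negative amount; discard.
kale + kidney beans with both tight: 0.2851 servings and 4.987 servings → $3.22.
The minimum over all feasible corners is $1.60.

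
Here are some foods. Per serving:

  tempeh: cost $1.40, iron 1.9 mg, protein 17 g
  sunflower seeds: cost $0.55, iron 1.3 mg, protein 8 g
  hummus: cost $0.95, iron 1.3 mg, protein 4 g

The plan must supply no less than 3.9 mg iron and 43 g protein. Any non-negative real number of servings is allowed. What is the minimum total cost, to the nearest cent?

$2.96

This is a tiny linear program; its minimum lies at a vertex of the feasible set. List the vertices and price them.
tempeh only: max(3.9/1.9, 43/17) = 2.529 servings → $3.54.
sunflower seeds only: max(3.9/1.3, 43/8) = 5.375 servings → $2.96.
hummus only: max(3.9/1.3, 43/4) = 10.75 servings → $10.21.
tempeh + sunflower seeds with both targets exact would need a negative amount; discard.
tempeh + hummus: the both-tight solution has a negative serving — not a feasible corner.
sunflower seeds + hummus: intersection lies outside the first quadrant.
Cheapest feasible corner: $2.96.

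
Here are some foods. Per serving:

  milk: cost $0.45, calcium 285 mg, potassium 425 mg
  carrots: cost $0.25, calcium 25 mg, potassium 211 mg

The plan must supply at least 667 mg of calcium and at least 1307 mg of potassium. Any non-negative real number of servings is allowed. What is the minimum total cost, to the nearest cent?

$1.38

Compare the cost at each extreme point of the feasible region.
milk only: max(667/285, 1307/425) = 3.075 servings → $1.38.
carrots only: max(667/25, 1307/211) = 26.68 servings → $6.67.
milk + carrots with both tight: 2.183 servings and 1.798 servings → $1.43.
So the least-cost plan costs $1.38.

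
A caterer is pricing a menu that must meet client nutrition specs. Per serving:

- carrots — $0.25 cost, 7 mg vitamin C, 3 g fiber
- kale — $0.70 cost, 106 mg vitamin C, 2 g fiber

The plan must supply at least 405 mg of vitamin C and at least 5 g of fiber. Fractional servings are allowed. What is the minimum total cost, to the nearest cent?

$2.67

Two binding constraints pin down two serving amounts, so the optimal mix uses at most two foods. The candidates are each food alone (scaled to the tighter of vitamin C/fiber) and each pair with both constraints tight.
carrots only: max(405/7, 5/3) = 57.86 servings → $14.46.
kale only: max(405/106, 5/2) = 3.821 servings → $2.67.
carrots + kale: intersection lies outside the first quadrant.
Cheapest feasible corner: $2.67.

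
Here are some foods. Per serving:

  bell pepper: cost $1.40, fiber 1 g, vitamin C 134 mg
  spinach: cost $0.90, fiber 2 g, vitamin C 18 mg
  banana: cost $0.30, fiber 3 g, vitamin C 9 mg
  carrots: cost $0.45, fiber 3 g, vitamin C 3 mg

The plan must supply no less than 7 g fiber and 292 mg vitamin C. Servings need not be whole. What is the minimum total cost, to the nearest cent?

$3.39

Two binding constraints pin down two serving amounts, so the optimal mix uses at most two foods. The candidates are each food alone (scaled to the tighter of fiber/vitamin C) and each pair with both constraints tight.
bell pepper only: max(7/1, 292/134) = 7 servings → $9.80.
spinach only: max(7/2, 292/18) = 16.22 servings → $14.60.
banana only: max(7/3, 292/9) = 32.44 servings → $9.73.
carrots only: max(7/3, 292/3) = 97.33 servings → $43.80.
bell pepper + spinach with both tight: 1.832 servings and 2.584 servings → $4.89.
bell pepper + banana with both tight: 2.069 servings and 1.644 servings → $3.39.
bell pepper + carrots with both tight: 2.143 servings and 1.619 servings → $3.73.
spinach + banana: the both-tight solution has a negative serving — not a feasible corner.
spinach + carrots: the both-tight solution has a negative serving — not a feasible corner.
banana + carrots: intersection lies outside the first quadrant.
Cheapest feasible corner: $3.39.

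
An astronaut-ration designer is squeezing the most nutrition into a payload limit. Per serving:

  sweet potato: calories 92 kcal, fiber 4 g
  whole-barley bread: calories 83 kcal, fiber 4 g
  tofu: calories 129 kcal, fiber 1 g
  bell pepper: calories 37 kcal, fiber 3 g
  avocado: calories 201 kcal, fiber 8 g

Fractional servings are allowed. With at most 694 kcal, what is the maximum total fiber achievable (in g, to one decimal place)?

56.3 g

Fiber per kcal: bell pepper 0.08108, whole-barley bread 0.04819, sweet potato 0.04348, avocado 0.0398, tofu 0.007752.
With no serving limits, spend the whole calories allowance on bell pepper: 694 kcal / 37 kcal × 3 g = 56.3 g.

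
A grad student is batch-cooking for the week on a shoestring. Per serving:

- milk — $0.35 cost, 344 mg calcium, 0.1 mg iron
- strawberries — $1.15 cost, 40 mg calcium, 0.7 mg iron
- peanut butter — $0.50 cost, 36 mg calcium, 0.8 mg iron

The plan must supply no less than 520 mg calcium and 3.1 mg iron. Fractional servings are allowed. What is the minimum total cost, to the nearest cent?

$2.26

A basic optimal solution has at most two foods positive. Try each food alone and each pair with both targets met exactly.
milk only: max(520/344, 3.1/0.1) = 31 servings → $10.85.
strawberries only: max(520/40, 3.1/0.7) = 13 servings → $14.95.
peanut butter only: max(520/36, 3.1/0.8) = 14.44 servings → $7.22.
milk + strawberries with both tight: 1.014 servings and 4.284 servings → $5.28.
milk + peanut butter with both tight: 1.121 servings and 3.735 servings → $2.26.
strawberries + peanut butter: the both-tight solution has a negative serving — not a feasible corner.
The minimum over all feasible corners is $2.26.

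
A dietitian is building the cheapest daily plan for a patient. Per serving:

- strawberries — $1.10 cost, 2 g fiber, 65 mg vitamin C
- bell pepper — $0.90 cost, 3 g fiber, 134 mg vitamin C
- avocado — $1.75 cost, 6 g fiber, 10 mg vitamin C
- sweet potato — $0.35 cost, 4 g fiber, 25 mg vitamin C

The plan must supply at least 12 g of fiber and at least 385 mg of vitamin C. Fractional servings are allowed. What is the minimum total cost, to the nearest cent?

An LP optimum is at a vertex; with two nutrient constraints at most two foods are used. Check each candidate.
strawberries only: max(12/2, 385/65) = 6 servings → $6.60.
bell pepper only: max(12/3, 385/134) = 4 servings → $3.60.
avocado only: max(12/6, 385/10) = 38.5 servings → $67.38.
sweet potato only: max(12/4, 385/25) = 15.4 servings → $5.39.
strawberries + bell pepper: the both-tight solution has a negative serving — not a feasible corner.
strawberries + avocado with both tight: 5.919 servings and 0.02703 servings → $6.56.
strawberries + sweet potato with both tight: 5.905 servings and 0.04762 servings → $6.51.
bell pepper + avocado with both tight: 2.829 servings and 0.5853 servings → $3.57.
bell pepper + sweet potato with both tight: 2.69 servings and 0.9826 servings → $2.76.
avocado + sweet potato: the both-tight solution has a negative serving — not a feasible corner.
So the least-cost plan costs $2.76.

$2.76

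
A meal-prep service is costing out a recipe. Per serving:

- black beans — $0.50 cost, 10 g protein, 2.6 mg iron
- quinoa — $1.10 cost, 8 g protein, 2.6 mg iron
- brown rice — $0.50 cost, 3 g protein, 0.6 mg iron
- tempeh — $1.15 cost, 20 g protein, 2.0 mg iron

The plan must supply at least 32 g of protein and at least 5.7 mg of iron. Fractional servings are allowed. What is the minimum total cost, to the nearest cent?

$1.60

At the optimum either one food covers both requirements or two foods hit both targets exactly; no other combination can be cheaper.
black beans only: max(32/10, 5.7/2.6) = 3.2 servings → $1.60.
quinoa only: max(32/8, 5.7/2.6) = 4 servings → $4.40.
brown rice only: max(32/3, 5.7/0.6) = 10.67 servings → $5.33.
tempeh only: max(32/20, 5.7/2.0) = 2.85 servings → $3.28.
black beans + quinoa with both targets exact would need a negative amount; discard.
black beans + brown rice: intersection lies outside the first quadrant.
black beans + tempeh with both tight: 1.562 servings and 0.8187 servings → $1.72.
quinoa + brown rice: the both-tight solution has a negative serving — not a feasible corner.
quinoa + tempeh with both tight: 1.389 servings and 1.044 servings → $2.73.
brown rice + tempeh with both tight: 8.333 servings and 0.35 servings → $4.57.
Cheapest feasible corner: $1.60.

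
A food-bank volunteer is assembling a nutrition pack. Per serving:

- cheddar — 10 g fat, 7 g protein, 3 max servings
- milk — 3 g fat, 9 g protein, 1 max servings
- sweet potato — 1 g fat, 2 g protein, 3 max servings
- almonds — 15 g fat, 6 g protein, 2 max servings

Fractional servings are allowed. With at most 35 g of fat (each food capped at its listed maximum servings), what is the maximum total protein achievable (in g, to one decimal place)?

Protein per g fat: milk 3, sweet potato 2, cheddar 0.7, almonds 0.4.
Take 1 serving of milk: uses 3 g fat, +9.0 g protein (running total 9.0 g).
Take 3 servings of sweet potato: uses 3 g fat, +6.0 g protein (running total 15.0 g).
Take 2.9 servings of cheddar: uses 29 g fat, +20.3 g protein (running total 35.3 g).
Greedy by best ratio exhausts the fat allowance optimally: 35.3 g.

35.3 g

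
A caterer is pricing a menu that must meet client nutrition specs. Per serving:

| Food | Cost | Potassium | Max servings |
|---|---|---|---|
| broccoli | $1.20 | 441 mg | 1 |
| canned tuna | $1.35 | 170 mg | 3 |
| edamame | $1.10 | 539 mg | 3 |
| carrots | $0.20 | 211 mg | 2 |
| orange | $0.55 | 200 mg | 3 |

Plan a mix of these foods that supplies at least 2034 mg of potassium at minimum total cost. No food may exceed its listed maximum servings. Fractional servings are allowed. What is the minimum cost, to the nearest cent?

Cost per mg of potassium: carrots $0.0009, edamame $0.0020, broccoli $0.0027, orange $0.0027, canned tuna $0.0079.
Take 2 servings of carrots: +422.0 mg potassium for $0.40 (total $0.40, still need 1612.0 mg).
Take 2.991 servings of edamame: +1612.0 mg potassium for $3.29 (total $3.69, still need 0.0 mg).
Greedy by cheapest-per-mg is optimal for a single linear constraint, so the minimum cost is $3.69.

$3.69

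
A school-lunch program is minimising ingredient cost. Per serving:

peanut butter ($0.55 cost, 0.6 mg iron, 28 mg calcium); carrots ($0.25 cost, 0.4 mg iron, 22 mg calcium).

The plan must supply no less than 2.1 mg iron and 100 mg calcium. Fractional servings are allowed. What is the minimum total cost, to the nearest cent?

$1.31

Check every corner: each single food scaled to meet both minima, and each pair solved so both constraints bind.
peanut butter only: max(2.1/0.6, 100/28) = 3.571 servings → $1.96.
carrots only: max(2.1/0.4, 100/22) = 5.25 servings → $1.31.
peanut butter + carrots with both tight: 3.1 servings and 0.6 servings → $1.85.
So the least-cost plan costs $1.31.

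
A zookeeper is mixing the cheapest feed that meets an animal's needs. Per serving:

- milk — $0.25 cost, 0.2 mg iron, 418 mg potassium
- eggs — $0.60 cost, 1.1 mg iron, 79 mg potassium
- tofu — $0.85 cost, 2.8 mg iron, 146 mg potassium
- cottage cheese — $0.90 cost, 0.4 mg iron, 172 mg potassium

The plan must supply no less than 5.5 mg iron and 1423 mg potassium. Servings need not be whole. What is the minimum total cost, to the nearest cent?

milk only: max(5.5/0.2, 1423/418) = 27.5 servings → $6.88.
eggs only: max(5.5/1.1, 1423/79) = 18.01 servings → $10.81.
tofu only: max(5.5/2.8, 1423/146) = 9.747 servings → $8.28.
cottage cheese only: max(5.5/0.4, 1423/172) = 13.75 servings → $12.38.
milk + eggs with both tight: 2.547 servings and 4.537 servings → $3.36.
milk + tofu with both tight: 2.788 servings and 1.765 servings → $2.20.
milk + cottage cheese: intersection lies outside the first quadrant.
eggs + tofu: intersection lies outside the first quadrant.
eggs + cottage cheese with both tight: 2.391 servings and 7.175 servings → $7.89.
tofu + cottage cheese with both tight: 0.8904 servings and 7.517 servings → $7.52.
The minimum over all feasible corners is $2.20.

$2.20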